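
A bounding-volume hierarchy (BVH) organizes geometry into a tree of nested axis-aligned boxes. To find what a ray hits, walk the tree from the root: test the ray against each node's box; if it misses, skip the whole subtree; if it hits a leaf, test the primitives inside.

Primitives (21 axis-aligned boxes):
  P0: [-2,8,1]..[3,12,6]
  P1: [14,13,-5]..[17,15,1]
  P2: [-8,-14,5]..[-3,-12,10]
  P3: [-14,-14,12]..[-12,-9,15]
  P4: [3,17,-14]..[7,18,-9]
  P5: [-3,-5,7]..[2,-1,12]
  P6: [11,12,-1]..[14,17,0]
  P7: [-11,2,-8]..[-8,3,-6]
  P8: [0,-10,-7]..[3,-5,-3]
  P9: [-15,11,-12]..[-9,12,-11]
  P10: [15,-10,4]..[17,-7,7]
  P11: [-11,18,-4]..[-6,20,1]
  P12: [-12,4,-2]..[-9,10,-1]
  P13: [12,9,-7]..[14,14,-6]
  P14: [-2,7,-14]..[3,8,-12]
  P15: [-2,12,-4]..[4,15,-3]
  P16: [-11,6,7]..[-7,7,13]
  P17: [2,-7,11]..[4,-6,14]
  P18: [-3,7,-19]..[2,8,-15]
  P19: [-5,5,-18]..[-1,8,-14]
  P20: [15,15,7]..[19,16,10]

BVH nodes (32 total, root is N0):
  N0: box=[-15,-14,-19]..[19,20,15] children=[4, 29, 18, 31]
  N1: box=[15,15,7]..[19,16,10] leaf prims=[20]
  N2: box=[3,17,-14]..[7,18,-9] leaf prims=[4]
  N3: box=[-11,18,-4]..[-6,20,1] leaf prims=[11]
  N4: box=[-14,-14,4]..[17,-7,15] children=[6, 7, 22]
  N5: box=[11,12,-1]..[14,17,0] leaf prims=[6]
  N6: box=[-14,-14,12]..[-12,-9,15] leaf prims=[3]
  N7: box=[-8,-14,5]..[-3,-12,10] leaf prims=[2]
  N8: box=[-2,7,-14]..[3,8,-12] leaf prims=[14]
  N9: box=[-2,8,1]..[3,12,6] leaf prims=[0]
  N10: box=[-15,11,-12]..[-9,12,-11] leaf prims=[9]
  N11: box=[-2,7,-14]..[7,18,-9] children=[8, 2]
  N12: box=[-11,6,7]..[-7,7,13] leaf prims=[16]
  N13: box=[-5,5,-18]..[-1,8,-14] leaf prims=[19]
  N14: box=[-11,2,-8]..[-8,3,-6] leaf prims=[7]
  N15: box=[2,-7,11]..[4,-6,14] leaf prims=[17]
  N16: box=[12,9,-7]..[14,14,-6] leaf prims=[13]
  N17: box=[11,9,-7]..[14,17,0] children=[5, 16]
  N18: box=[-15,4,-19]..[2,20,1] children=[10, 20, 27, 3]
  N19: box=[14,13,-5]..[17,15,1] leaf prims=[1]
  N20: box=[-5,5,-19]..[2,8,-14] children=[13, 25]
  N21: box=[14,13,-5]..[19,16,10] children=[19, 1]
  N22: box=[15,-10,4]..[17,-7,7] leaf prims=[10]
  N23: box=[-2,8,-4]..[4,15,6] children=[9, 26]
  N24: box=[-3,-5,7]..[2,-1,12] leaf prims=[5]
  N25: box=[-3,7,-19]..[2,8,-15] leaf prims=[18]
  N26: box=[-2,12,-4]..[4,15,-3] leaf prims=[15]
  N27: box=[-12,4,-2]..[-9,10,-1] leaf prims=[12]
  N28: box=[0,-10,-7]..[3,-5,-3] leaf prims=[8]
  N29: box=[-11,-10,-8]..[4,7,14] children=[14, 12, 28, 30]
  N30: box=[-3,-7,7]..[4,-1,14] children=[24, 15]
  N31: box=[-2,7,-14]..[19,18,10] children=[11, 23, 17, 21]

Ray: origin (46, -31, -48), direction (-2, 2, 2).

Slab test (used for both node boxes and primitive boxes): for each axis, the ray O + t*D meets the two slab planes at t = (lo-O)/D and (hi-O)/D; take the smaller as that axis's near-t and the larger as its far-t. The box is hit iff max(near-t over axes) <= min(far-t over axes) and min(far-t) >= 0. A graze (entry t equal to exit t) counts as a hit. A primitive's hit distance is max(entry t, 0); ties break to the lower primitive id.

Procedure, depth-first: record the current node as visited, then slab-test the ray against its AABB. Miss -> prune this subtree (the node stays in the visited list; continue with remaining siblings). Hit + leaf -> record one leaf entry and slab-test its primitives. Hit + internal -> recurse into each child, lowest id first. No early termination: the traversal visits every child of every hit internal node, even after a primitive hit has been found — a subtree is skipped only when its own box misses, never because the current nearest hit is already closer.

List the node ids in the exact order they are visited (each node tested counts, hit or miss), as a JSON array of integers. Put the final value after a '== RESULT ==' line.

Walk:
N0 x:[27/2,61/2] y:[17/2,51/2] z:[29/2,63/2] -> hit [29/2,51/2], descend [4, 18, 29, 31]
  N4 x:[29/2,30] y:[17/2,12] z:[26,63/2] -> miss, prune
  N18 x:[22,61/2] y:[35/2,51/2] z:[29/2,49/2] -> hit [22,49/2], descend [3, 10, 20, 27]
    N3 x:[26,57/2] y:[49/2,51/2] z:[22,49/2] -> miss, prune
    N10 x:[55/2,61/2] y:[21,43/2] z:[18,37/2] -> miss, prune
    N20 x:[22,51/2] y:[18,39/2] z:[29/2,17] -> miss, prune
    N27 x:[55/2,29] y:[35/2,41/2] z:[23,47/2] -> miss, prune
  N29 x:[21,57/2] y:[21/2,19] z:[20,31] -> miss, prune
  N31 x:[27/2,24] y:[19,49/2] z:[17,29] -> hit [19,24], descend [11, 17, 21, 23]
    N11 x:[39/2,24] y:[19,49/2] z:[17,39/2] -> hit [39/2,39/2], descend [2, 8]
      N2 x:[39/2,43/2] y:[24,49/2] z:[17,39/2] -> miss, prune
      N8 x:[43/2,24] y:[19,39/2] z:[17,18] -> miss, prune
    N17 x:[16,35/2] y:[20,24] z:[41/2,24] -> miss, prune
    N21 x:[27/2,16] y:[22,47/2] z:[43/2,29] -> miss, prune
    N23 x:[21,24] y:[39/2,23] z:[22,27] -> hit [22,23], descend [9, 26]
      N9 x:[43/2,24] y:[39/2,43/2] z:[49/2,27] -> miss, prune
      N26 x:[21,24] y:[43/2,23] z:[22,45/2] -> hit [22,45/2] leaf, test {P15@t=22}

17 AABB tests over nodes [0, 4, 18, 3, 10, 20, 27, 29, 31, 11, 2, 8, 17, 21, 23, 9, 26]; 1 leaf entered; closest P15.

== RESULT ==
[0, 4, 18, 3, 10, 20, 27, 29, 31, 11, 2, 8, 17, 21, 23, 9, 26]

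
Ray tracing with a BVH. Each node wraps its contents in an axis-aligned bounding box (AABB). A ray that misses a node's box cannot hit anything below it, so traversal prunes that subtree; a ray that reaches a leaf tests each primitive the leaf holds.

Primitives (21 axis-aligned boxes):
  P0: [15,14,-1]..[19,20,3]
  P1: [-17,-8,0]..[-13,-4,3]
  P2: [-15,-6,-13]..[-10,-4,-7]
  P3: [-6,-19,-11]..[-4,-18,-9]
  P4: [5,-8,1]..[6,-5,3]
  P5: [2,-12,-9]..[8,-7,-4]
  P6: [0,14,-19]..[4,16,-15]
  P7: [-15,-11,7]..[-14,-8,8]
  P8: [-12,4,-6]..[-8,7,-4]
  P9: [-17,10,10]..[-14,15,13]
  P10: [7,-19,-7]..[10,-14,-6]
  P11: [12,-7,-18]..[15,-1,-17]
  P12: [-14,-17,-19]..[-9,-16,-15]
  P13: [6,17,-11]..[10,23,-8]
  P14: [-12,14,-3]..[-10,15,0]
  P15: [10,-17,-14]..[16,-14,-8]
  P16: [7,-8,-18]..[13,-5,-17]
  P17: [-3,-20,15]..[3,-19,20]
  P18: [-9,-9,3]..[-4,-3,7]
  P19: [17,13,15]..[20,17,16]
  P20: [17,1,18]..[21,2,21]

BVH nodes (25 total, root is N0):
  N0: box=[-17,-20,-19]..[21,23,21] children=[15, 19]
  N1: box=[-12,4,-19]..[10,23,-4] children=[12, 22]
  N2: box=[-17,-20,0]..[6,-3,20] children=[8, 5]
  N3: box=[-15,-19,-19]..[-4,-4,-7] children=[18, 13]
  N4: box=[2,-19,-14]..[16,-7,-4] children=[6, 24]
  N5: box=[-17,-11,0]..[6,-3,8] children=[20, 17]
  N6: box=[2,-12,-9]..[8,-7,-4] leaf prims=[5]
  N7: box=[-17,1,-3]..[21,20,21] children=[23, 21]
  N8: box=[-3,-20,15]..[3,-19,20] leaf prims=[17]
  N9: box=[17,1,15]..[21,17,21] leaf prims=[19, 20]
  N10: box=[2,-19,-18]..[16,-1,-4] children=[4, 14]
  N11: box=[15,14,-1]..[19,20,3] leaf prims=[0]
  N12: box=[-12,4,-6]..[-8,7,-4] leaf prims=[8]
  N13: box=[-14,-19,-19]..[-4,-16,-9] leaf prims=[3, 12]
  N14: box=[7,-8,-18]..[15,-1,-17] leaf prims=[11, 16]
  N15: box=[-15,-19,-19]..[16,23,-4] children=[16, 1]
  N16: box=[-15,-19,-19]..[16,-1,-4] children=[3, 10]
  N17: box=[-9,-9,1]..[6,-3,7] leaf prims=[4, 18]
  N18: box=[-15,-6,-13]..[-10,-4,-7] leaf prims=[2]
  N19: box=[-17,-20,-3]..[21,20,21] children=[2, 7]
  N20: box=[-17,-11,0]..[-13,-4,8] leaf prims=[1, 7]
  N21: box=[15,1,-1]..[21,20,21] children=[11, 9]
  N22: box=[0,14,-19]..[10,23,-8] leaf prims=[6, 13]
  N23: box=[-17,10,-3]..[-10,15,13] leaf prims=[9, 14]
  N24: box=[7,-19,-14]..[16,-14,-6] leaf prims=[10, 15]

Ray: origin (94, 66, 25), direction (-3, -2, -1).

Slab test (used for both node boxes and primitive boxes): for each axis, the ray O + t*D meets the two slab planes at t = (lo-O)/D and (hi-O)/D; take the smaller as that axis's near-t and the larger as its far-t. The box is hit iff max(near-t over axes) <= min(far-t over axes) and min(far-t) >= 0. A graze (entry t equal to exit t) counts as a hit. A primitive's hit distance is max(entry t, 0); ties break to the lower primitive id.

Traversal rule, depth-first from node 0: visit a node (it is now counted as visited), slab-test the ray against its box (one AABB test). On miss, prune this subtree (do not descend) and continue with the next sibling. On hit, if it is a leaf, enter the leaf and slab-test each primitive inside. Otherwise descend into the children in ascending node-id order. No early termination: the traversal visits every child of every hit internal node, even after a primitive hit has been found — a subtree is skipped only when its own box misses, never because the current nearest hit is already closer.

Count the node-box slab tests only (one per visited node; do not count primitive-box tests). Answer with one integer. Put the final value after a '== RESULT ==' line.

Walk:
N0 x:[73/3,37] y:[43/2,43] z:[4,44] -> hit [73/3,37], descend [15, 19]
  N15 x:[26,109/3] y:[43/2,85/2] z:[29,44] -> hit [29,109/3], descend [1, 16]
    N1 x:[28,106/3] y:[43/2,31] z:[29,44] -> hit [29,31], descend [12, 22]
      N12 x:[34,106/3] y:[59/2,31] z:[29,31] -> miss, prune
      N22 x:[28,94/3] y:[43/2,26] z:[33,44] -> miss, prune
    N16 x:[26,109/3] y:[67/2,85/2] z:[29,44] -> hit [67/2,109/3], descend [3, 10]
      N3 x:[98/3,109/3] y:[35,85/2] z:[32,44] -> hit [35,109/3], descend [13, 18]
        N13 x:[98/3,36] y:[41,85/2] z:[34,44] -> miss, prune
        N18 x:[104/3,109/3] y:[35,36] z:[32,38] -> hit [35,36] leaf, test {P2@t=35}
      N10 x:[26,92/3] y:[67/2,85/2] z:[29,43] -> miss, prune
  N19 x:[73/3,37] y:[23,43] z:[4,28] -> hit [73/3,28], descend [2, 7]
    N2 x:[88/3,37] y:[69/2,43] z:[5,25] -> miss, prune
    N7 x:[73/3,37] y:[23,65/2] z:[4,28] -> hit [73/3,28], descend [21, 23]
      N21 x:[73/3,79/3] y:[23,65/2] z:[4,26] -> hit [73/3,26], descend [9, 11]
        N9 x:[73/3,77/3] y:[49/2,65/2] z:[4,10] -> miss, prune
        N11 x:[25,79/3] y:[23,26] z:[22,26] -> hit [25,26] leaf, test {P0@t=25}
      N23 x:[104/3,37] y:[51/2,28] z:[12,28] -> miss, prune

Summary -> nodes [0, 15, 1, 12, 22, 16, 3, 13, 18, 10, 19, 2, 7, 21, 9, 11, 23]; box-tests=17; leaf-entries=2; first=P0

== RESULT ==
17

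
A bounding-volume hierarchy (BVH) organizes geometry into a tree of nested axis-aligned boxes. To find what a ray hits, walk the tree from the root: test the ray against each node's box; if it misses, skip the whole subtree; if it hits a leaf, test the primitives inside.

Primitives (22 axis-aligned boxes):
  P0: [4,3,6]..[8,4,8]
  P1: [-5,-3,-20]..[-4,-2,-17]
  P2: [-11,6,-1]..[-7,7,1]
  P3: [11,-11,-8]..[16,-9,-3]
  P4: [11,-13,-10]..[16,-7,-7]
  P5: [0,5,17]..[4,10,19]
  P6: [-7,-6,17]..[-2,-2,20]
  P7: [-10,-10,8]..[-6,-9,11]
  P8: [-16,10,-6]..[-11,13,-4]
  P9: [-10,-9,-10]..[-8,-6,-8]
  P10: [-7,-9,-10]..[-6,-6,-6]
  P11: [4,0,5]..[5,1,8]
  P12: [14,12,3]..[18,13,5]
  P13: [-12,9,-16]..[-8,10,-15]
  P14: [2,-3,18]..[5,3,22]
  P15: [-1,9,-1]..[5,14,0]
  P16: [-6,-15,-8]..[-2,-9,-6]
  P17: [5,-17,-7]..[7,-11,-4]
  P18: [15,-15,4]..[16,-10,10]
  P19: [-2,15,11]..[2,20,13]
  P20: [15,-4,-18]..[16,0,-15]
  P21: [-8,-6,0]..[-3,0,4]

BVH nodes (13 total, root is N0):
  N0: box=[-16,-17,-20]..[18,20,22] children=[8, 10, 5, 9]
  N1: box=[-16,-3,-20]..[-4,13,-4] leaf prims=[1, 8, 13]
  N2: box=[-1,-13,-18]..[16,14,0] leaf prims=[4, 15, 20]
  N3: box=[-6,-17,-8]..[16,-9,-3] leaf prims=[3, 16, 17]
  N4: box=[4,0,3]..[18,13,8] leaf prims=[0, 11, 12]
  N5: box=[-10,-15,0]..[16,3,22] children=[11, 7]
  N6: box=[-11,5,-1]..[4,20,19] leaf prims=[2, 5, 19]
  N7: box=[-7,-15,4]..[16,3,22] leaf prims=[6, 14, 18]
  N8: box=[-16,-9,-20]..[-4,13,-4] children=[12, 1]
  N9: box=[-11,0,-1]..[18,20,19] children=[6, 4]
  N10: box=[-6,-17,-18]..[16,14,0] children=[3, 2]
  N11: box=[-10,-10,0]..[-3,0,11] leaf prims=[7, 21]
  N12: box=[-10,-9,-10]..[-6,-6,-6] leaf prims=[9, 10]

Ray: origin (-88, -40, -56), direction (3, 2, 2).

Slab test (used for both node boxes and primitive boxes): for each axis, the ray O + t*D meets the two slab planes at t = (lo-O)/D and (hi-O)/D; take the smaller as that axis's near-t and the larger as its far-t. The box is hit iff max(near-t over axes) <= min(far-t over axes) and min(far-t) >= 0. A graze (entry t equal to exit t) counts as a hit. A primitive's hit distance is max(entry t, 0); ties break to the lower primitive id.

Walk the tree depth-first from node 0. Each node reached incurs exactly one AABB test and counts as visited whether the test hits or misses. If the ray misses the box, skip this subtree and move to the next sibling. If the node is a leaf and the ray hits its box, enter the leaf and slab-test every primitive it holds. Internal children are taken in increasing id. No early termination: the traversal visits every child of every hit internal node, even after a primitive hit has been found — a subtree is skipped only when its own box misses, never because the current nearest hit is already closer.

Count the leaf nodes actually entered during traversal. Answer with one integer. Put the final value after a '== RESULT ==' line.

Walk:
N0 x:[24,106/3] y:[23/2,30] z:[18,39] -> hit [24,30], descend [5, 8, 9, 10]
  N5 x:[26,104/3] y:[25/2,43/2] z:[28,39] -> miss, prune
  N8 x:[24,28] y:[31/2,53/2] z:[18,26] -> hit [24,26], descend [1, 12]
    N1 x:[24,28] y:[37/2,53/2] z:[18,26] -> hit [24,26] leaf, test {P1(miss), P8@t=25, P13(miss)}
    N12 x:[26,82/3] y:[31/2,17] z:[23,25] -> miss, prune
  N9 x:[77/3,106/3] y:[20,30] z:[55/2,75/2] -> hit [55/2,30], descend [4, 6]
    N4 x:[92/3,106/3] y:[20,53/2] z:[59/2,32] -> miss, prune
    N6 x:[77/3,92/3] y:[45/2,30] z:[55/2,75/2] -> hit [55/2,30] leaf, test {P2(miss), P5(miss), P19(miss)}
  N10 x:[82/3,104/3] y:[23/2,27] z:[19,28] -> miss, prune

Summary -> nodes [0, 5, 8, 1, 12, 9, 4, 6, 10]; box-tests=9; leaf-entries=2; first=P8

== RESULT ==
2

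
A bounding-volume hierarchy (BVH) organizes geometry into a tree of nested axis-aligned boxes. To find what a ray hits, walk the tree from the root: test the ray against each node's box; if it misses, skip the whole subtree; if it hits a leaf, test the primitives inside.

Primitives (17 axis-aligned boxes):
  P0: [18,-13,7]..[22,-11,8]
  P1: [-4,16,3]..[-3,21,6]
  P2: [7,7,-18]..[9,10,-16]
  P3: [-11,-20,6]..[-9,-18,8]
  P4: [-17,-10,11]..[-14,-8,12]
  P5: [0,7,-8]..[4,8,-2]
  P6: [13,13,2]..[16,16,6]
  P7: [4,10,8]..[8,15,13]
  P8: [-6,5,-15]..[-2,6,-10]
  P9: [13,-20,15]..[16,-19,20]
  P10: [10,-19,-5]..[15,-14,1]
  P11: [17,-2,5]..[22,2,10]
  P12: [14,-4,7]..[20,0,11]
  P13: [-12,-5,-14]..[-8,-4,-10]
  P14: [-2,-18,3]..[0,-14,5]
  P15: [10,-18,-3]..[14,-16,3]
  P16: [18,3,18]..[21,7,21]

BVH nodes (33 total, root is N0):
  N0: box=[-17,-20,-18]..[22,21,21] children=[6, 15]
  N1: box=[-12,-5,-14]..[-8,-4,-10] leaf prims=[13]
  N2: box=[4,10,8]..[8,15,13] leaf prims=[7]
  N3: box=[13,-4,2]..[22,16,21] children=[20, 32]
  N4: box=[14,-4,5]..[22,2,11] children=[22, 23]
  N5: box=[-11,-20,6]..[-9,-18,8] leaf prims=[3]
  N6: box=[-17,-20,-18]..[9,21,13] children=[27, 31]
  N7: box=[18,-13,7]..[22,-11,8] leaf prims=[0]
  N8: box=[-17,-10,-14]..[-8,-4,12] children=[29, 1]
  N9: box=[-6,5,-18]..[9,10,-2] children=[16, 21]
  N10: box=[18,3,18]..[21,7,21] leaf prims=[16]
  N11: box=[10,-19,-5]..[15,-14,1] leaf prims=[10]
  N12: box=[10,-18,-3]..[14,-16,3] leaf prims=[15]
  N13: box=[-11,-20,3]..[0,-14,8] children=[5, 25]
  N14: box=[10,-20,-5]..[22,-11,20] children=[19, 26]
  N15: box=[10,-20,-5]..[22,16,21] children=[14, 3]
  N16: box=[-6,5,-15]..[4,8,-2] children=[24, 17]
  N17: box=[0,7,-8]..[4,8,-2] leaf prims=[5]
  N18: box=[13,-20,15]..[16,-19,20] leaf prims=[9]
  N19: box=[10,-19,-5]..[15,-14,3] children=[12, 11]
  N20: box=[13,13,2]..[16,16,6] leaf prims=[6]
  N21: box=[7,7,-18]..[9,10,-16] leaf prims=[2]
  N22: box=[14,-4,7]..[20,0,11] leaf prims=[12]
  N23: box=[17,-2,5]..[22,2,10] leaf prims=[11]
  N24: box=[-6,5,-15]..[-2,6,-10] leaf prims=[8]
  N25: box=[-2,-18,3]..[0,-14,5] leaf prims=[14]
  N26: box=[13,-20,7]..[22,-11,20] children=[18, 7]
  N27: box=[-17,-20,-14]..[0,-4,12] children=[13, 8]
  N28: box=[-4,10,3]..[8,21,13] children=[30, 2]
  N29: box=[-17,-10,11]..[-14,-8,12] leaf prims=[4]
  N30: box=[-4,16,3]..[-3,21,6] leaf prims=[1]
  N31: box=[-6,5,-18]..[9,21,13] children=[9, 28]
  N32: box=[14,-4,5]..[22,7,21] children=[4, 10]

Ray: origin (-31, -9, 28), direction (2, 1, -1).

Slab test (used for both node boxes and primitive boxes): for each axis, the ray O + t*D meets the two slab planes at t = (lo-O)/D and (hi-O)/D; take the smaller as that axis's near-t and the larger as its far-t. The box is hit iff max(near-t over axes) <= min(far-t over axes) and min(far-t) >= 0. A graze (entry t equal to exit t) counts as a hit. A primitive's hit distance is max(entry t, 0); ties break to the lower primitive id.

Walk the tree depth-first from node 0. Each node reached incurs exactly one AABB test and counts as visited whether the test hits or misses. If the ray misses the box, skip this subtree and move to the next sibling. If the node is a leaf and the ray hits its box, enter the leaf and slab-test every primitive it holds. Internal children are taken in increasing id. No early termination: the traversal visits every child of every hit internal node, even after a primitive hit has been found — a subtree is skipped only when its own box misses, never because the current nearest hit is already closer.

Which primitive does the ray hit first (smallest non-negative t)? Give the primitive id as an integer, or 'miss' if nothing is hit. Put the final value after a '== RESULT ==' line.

Walk:
N0 x:[7,53/2] y:[-11,30] z:[7,46] -> hit [7,53/2], descend [6, 15]
  N6 x:[7,20] y:[-11,30] z:[15,46] -> hit [15,20], descend [27, 31]
    N27 x:[7,31/2] y:[-11,5] z:[16,42] -> miss, prune
    N31 x:[25/2,20] y:[14,30] z:[15,46] -> hit [15,20], descend [9, 28]
      N9 x:[25/2,20] y:[14,19] z:[30,46] -> miss, prune
      N28 x:[27/2,39/2] y:[19,30] z:[15,25] -> hit [19,39/2], descend [2, 30]
        N2 x:[35/2,39/2] y:[19,24] z:[15,20] -> hit [19,39/2] leaf, test {P7@t=19}
        N30 x:[27/2,14] y:[25,30] z:[22,25] -> miss, prune
  N15 x:[41/2,53/2] y:[-11,25] z:[7,33] -> hit [41/2,25], descend [3, 14]
    N3 x:[22,53/2] y:[5,25] z:[7,26] -> hit [22,25], descend [20, 32]
      N20 x:[22,47/2] y:[22,25] z:[22,26] -> hit [22,47/2] leaf, test {P6@t=22}
      N32 x:[45/2,53/2] y:[5,16] z:[7,23] -> miss, prune
    N14 x:[41/2,53/2] y:[-11,-2] z:[8,33] -> miss, prune

order=[0, 6, 27, 31, 9, 28, 2, 30, 15, 3, 20, 32, 14]  |boxes|=13  |leaves|=2  hit=P7

== RESULT ==
7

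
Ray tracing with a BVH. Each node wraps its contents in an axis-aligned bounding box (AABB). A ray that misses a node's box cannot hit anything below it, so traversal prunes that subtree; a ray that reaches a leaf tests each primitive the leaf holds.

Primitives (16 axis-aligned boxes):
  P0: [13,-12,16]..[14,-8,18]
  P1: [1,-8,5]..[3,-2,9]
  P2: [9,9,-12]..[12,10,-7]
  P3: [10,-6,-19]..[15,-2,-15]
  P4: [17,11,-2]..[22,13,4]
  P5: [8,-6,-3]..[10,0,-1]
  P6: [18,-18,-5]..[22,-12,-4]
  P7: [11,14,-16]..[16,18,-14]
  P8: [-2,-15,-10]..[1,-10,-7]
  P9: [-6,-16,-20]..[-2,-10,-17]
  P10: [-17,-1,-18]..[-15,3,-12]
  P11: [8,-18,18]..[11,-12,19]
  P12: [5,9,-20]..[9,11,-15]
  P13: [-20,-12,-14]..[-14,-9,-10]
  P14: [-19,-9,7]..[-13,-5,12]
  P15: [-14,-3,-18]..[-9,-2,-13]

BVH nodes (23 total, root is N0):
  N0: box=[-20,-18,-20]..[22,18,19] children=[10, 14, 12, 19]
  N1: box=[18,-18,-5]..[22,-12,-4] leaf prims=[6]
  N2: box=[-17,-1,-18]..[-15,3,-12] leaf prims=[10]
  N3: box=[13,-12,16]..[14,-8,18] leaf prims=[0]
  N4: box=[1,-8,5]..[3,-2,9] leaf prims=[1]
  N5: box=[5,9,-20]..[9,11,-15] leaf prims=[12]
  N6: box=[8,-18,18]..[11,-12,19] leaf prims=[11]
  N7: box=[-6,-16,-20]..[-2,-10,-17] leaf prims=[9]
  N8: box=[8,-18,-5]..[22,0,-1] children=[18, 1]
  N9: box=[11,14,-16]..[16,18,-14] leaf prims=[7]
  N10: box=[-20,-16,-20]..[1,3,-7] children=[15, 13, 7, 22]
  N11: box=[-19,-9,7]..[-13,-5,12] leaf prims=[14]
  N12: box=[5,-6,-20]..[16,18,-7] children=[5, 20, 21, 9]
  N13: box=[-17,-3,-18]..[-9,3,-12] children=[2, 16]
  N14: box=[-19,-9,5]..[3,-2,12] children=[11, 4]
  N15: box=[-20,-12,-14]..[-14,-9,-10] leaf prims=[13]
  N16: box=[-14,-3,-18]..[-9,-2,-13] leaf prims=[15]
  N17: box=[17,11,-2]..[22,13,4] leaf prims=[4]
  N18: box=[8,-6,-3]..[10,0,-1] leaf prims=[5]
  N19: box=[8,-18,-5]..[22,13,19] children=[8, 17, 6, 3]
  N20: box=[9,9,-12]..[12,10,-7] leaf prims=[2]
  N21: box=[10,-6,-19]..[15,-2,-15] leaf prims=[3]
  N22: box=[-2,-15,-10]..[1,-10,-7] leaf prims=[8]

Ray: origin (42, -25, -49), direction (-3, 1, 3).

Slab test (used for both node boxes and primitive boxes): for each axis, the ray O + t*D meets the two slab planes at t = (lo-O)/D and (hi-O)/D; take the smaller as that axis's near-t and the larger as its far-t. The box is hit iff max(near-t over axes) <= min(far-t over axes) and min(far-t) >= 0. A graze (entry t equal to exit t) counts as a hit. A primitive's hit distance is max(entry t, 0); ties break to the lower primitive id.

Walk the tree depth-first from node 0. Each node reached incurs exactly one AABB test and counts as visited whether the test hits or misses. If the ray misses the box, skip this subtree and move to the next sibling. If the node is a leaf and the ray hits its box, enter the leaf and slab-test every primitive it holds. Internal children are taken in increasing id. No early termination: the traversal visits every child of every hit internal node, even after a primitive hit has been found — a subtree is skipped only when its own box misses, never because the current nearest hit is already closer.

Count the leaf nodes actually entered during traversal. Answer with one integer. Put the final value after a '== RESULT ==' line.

Trace the traversal:
N0 x:[20/3,62/3] y:[7,43] z:[29/3,68/3] -> hit [29/3,62/3], descend [10, 12, 14, 19]
  N10 x:[41/3,62/3] y:[9,28] z:[29/3,14] -> hit [41/3,14], descend [7, 13, 15, 22]
    N7 x:[44/3,16] y:[9,15] z:[29/3,32/3] -> miss, prune
    N13 x:[17,59/3] y:[22,28] z:[31/3,37/3] -> miss, prune
    N15 x:[56/3,62/3] y:[13,16] z:[35/3,13] -> miss, prune
    N22 x:[41/3,44/3] y:[10,15] z:[13,14] -> hit [41/3,14] leaf, test {P8@t=41/3}
  N12 x:[26/3,37/3] y:[19,43] z:[29/3,14] -> miss, prune
  N14 x:[13,61/3] y:[16,23] z:[18,61/3] -> hit [18,61/3], descend [4, 11]
    N4 x:[13,41/3] y:[17,23] z:[18,58/3] -> miss, prune
    N11 x:[55/3,61/3] y:[16,20] z:[56/3,61/3] -> hit [56/3,20] leaf, test {P14@t=56/3}
  N19 x:[20/3,34/3] y:[7,38] z:[44/3,68/3] -> miss, prune

Visited [0, 10, 7, 13, 15, 22, 12, 14, 4, 11, 19]. Tests: 11 box, 2 leaf. Nearest: P8.

== RESULT ==
2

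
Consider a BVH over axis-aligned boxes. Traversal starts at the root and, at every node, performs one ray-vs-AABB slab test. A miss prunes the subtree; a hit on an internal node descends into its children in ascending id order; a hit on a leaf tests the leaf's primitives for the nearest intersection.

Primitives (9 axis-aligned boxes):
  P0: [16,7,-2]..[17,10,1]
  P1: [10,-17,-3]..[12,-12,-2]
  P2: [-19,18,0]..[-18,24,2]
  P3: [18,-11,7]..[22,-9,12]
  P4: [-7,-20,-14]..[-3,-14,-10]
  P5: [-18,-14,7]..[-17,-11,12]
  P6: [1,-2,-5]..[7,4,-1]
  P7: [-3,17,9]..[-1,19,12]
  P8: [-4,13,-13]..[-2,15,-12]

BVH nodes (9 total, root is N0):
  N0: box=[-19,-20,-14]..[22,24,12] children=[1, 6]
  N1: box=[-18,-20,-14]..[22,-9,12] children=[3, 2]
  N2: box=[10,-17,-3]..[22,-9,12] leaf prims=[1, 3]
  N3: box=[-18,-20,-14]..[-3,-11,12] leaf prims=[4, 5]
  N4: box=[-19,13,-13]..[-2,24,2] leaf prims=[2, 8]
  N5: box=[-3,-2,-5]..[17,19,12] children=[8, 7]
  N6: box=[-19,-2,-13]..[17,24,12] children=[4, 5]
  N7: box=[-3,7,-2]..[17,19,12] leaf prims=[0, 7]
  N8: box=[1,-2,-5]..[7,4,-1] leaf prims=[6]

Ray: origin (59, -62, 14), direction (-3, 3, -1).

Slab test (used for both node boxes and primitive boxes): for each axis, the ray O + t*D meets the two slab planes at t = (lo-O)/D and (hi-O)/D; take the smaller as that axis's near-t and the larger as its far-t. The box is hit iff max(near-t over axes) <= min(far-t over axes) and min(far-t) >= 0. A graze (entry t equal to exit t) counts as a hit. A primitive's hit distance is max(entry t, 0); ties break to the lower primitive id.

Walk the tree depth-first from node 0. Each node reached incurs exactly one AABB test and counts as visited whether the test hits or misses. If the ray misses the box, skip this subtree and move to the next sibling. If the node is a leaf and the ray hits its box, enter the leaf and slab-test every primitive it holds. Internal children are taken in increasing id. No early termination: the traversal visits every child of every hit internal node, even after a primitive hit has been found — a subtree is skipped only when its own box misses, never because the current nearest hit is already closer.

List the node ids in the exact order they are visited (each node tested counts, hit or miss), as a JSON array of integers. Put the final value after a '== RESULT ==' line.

Walk:
N0 x:[37/3,26] y:[14,86/3] z:[2,28] -> hit [14,26], descend [1, 6]
  N1 x:[37/3,77/3] y:[14,53/3] z:[2,28] -> hit [14,53/3], descend [2, 3]
    N2 x:[37/3,49/3] y:[15,53/3] z:[2,17] -> hit [15,49/3] leaf, test {P1@t=16, P3(miss)}
    N3 x:[62/3,77/3] y:[14,17] z:[2,28] -> miss, prune
  N6 x:[14,26] y:[20,86/3] z:[2,27] -> hit [20,26], descend [4, 5]
    N4 x:[61/3,26] y:[25,86/3] z:[12,27] -> hit [25,26] leaf, test {P2(miss), P8(miss)}
    N5 x:[14,62/3] y:[20,27] z:[2,19] -> miss, prune

order=[0, 1, 2, 3, 6, 4, 5]  |boxes|=7  |leaves|=2  hit=P1

== RESULT ==
[0, 1, 2, 3, 6, 4, 5]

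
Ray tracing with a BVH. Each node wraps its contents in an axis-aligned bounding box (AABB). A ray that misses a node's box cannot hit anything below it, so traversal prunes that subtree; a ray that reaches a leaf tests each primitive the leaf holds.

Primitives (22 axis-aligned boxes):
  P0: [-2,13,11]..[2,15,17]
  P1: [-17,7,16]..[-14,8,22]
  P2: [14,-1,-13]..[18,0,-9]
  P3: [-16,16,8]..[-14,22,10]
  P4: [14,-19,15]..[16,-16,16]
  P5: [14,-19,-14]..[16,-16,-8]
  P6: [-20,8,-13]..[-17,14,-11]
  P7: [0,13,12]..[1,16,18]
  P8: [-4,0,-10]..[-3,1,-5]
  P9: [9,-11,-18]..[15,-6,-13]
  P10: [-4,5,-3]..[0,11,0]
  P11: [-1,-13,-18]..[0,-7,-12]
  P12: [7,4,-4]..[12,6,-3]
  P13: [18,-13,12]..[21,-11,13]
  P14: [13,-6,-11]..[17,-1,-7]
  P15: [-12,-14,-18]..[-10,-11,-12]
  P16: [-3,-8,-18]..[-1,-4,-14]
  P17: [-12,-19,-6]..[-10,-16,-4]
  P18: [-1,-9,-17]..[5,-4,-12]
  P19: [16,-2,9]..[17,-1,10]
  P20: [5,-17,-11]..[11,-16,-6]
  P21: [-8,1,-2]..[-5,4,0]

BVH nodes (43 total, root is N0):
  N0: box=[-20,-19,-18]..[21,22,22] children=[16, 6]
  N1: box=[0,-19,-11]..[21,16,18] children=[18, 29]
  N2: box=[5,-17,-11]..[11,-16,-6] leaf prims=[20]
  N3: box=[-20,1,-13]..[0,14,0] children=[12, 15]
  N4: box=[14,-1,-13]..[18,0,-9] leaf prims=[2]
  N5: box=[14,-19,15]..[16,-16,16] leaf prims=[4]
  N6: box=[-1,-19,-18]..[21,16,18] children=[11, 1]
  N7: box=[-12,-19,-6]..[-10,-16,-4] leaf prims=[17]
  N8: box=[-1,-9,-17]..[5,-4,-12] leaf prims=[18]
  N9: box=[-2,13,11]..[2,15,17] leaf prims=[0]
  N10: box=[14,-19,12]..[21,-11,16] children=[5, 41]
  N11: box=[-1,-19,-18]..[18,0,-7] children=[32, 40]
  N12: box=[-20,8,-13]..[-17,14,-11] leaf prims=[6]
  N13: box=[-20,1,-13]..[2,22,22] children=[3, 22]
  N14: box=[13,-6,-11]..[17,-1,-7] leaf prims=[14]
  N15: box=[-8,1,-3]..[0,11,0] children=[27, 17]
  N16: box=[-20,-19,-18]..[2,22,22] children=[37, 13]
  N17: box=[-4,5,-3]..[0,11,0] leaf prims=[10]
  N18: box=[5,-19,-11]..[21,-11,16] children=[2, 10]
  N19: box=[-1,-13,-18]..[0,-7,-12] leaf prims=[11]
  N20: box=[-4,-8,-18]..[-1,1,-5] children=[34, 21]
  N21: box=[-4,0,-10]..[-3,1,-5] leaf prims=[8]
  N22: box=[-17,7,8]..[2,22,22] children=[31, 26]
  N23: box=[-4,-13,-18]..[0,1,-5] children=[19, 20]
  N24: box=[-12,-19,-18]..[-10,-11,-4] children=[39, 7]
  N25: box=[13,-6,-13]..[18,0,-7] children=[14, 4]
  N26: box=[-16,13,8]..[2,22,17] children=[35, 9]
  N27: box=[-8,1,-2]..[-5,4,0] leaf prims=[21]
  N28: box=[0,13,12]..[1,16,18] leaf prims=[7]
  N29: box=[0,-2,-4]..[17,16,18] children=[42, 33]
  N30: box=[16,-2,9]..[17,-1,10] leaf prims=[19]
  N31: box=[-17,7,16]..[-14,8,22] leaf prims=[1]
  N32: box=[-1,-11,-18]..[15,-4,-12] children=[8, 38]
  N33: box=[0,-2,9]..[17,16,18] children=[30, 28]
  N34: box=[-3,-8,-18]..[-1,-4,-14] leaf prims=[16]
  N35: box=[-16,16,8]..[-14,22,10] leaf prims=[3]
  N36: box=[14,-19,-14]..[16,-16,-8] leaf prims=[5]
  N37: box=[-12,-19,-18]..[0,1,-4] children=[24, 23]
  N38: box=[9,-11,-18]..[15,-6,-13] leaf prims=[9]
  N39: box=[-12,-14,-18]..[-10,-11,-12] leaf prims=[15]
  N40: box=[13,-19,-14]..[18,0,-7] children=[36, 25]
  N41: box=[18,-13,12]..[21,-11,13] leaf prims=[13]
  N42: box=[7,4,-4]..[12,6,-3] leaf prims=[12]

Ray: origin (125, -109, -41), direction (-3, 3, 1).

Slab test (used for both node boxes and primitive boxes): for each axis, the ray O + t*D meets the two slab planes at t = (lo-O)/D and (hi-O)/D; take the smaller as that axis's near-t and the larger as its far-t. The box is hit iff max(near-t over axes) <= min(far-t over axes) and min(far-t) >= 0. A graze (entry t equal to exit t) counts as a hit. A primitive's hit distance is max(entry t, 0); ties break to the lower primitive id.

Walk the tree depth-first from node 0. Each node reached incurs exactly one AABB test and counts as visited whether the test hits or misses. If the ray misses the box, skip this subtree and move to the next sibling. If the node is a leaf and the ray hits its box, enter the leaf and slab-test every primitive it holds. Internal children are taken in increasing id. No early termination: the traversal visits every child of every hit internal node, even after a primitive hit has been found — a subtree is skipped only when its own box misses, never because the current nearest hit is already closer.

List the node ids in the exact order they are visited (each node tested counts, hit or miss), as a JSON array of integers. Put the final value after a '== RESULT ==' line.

Traverse from the root:
N0 x:[104/3,145/3] y:[30,131/3] z:[23,63] -> hit [104/3,131/3], descend [6, 16]
  N6 x:[104/3,42] y:[30,125/3] z:[23,59] -> hit [104/3,125/3], descend [1, 11]
    N1 x:[104/3,125/3] y:[30,125/3] z:[30,59] -> hit [104/3,125/3], descend [18, 29]
      N18 x:[104/3,40] y:[30,98/3] z:[30,57] -> miss, prune
      N29 x:[36,125/3] y:[107/3,125/3] z:[37,59] -> hit [37,125/3], descend [33, 42]
        N33 x:[36,125/3] y:[107/3,125/3] z:[50,59] -> miss, prune
        N42 x:[113/3,118/3] y:[113/3,115/3] z:[37,38] -> hit [113/3,38] leaf, test {P12@t=113/3}
    N11 x:[107/3,42] y:[30,109/3] z:[23,34] -> miss, prune
  N16 x:[41,145/3] y:[30,131/3] z:[23,63] -> hit [41,131/3], descend [13, 37]
    N13 x:[41,145/3] y:[110/3,131/3] z:[28,63] -> hit [41,131/3], descend [3, 22]
      N3 x:[125/3,145/3] y:[110/3,41] z:[28,41] -> miss, prune
      N22 x:[41,142/3] y:[116/3,131/3] z:[49,63] -> miss, prune
    N37 x:[125/3,137/3] y:[30,110/3] z:[23,37] -> miss, prune

Visited [0, 6, 1, 18, 29, 33, 42, 11, 16, 13, 3, 22, 37]. Tests: 13 box, 1 leaf. Nearest: P12.

== RESULT ==
[0, 6, 1, 18, 29, 33, 42, 11, 16, 13, 3, 22, 37]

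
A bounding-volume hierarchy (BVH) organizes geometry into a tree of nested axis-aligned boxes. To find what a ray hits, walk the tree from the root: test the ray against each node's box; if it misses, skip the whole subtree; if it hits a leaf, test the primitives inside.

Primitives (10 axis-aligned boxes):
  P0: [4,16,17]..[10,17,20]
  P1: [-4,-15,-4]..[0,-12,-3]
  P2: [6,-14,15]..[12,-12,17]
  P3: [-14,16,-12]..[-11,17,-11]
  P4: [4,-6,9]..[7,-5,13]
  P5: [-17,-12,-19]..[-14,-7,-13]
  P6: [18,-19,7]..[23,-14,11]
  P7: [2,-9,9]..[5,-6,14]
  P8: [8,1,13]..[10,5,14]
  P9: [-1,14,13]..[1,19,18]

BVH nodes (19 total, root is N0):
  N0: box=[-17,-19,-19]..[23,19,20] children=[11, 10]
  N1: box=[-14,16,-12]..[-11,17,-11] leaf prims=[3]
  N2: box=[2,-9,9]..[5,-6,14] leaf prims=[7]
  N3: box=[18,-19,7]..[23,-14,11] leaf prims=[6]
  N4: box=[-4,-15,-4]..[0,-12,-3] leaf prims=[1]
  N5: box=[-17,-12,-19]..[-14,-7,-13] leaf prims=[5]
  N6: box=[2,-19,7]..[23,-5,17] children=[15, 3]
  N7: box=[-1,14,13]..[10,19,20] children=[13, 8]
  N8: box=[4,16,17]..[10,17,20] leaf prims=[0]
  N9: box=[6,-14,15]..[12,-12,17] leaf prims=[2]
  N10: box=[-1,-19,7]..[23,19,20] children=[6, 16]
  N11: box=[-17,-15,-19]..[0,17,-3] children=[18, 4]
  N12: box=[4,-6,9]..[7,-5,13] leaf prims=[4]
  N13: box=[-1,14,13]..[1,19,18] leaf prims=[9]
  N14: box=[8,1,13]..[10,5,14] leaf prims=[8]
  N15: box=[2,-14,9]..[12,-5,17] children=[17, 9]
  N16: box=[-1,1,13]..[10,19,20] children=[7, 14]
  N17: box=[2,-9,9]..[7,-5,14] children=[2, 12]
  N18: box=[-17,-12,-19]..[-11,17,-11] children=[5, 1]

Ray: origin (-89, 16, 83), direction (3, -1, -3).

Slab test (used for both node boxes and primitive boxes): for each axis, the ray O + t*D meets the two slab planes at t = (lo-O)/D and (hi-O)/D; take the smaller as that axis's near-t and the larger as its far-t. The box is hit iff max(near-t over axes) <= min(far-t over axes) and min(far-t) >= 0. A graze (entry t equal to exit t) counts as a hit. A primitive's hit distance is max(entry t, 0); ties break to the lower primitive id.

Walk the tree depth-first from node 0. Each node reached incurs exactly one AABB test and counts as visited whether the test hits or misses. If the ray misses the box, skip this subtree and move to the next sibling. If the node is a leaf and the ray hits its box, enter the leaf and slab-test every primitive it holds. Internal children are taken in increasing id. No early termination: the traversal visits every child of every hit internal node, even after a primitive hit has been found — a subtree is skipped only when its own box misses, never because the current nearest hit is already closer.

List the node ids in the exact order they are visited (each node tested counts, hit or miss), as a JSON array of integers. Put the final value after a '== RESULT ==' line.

Trace the traversal:
N0 x:[24,112/3] y:[-3,35] z:[21,34] -> hit [24,34], descend [10, 11]
  N10 x:[88/3,112/3] y:[-3,35] z:[21,76/3] -> miss, prune
  N11 x:[24,89/3] y:[-1,31] z:[86/3,34] -> hit [86/3,89/3], descend [4, 18]
    N4 x:[85/3,89/3] y:[28,31] z:[86/3,29] -> hit [86/3,29] leaf, test {P1@t=86/3}
    N18 x:[24,26] y:[-1,28] z:[94/3,34] -> miss, prune

Visited [0, 10, 11, 4, 18]. Tests: 5 box, 1 leaf. Nearest: P1.

== RESULT ==
[0, 10, 11, 4, 18]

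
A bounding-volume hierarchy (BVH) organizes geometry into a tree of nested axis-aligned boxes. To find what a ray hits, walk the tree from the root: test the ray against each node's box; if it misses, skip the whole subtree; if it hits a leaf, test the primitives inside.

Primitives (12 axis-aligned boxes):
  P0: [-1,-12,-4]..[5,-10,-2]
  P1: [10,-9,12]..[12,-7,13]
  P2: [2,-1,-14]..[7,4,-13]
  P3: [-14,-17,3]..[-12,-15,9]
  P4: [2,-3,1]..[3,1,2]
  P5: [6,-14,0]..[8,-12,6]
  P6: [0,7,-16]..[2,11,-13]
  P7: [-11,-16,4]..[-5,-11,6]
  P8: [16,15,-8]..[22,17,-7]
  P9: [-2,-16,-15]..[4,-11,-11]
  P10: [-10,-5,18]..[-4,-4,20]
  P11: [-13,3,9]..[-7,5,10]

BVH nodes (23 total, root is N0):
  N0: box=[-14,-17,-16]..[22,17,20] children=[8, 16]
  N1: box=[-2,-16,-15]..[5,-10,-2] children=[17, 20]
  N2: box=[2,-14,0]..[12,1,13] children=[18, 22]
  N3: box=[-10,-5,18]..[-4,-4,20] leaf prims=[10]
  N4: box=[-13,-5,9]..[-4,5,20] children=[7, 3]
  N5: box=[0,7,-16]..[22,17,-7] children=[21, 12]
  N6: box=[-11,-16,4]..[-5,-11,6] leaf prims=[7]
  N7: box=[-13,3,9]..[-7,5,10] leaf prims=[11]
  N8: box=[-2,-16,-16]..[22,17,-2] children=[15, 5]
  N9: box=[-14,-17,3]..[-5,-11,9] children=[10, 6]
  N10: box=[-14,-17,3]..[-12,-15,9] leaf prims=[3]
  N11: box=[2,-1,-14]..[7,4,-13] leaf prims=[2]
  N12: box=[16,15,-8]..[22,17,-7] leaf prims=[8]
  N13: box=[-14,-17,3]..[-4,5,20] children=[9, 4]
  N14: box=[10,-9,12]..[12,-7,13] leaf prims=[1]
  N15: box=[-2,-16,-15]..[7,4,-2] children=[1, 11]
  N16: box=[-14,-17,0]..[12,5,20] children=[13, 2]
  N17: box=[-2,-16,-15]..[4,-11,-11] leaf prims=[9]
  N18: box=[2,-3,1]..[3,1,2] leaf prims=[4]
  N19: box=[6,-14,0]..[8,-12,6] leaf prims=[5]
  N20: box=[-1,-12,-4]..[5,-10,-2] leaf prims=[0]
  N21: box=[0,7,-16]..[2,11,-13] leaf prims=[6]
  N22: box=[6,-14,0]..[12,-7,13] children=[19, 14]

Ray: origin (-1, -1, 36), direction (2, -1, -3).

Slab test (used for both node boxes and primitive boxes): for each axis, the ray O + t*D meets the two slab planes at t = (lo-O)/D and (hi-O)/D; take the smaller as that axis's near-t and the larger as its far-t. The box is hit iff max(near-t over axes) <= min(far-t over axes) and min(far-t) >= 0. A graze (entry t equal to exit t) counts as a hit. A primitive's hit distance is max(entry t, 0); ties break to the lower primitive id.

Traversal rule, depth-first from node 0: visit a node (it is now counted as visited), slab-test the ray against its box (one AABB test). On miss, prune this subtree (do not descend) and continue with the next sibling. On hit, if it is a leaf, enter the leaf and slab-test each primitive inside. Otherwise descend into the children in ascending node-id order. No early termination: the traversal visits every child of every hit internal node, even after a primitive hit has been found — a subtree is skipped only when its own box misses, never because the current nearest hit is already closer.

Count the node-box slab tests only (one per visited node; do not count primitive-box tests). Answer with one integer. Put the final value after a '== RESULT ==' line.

Trace the traversal:
N0 x:[-13/2,23/2] y:[-18,16] z:[16/3,52/3] -> hit [16/3,23/2], descend [8, 16]
  N8 x:[-1/2,23/2] y:[-18,15] z:[38/3,52/3] -> miss, prune
  N16 x:[-13/2,13/2] y:[-6,16] z:[16/3,12] -> hit [16/3,13/2], descend [2, 13]
    N2 x:[3/2,13/2] y:[-2,13] z:[23/3,12] -> miss, prune
    N13 x:[-13/2,-3/2] y:[-6,16] z:[16/3,11] -> miss, prune

Summary -> nodes [0, 8, 16, 2, 13]; box-tests=5; leaf-entries=0; first=miss

== RESULT ==
5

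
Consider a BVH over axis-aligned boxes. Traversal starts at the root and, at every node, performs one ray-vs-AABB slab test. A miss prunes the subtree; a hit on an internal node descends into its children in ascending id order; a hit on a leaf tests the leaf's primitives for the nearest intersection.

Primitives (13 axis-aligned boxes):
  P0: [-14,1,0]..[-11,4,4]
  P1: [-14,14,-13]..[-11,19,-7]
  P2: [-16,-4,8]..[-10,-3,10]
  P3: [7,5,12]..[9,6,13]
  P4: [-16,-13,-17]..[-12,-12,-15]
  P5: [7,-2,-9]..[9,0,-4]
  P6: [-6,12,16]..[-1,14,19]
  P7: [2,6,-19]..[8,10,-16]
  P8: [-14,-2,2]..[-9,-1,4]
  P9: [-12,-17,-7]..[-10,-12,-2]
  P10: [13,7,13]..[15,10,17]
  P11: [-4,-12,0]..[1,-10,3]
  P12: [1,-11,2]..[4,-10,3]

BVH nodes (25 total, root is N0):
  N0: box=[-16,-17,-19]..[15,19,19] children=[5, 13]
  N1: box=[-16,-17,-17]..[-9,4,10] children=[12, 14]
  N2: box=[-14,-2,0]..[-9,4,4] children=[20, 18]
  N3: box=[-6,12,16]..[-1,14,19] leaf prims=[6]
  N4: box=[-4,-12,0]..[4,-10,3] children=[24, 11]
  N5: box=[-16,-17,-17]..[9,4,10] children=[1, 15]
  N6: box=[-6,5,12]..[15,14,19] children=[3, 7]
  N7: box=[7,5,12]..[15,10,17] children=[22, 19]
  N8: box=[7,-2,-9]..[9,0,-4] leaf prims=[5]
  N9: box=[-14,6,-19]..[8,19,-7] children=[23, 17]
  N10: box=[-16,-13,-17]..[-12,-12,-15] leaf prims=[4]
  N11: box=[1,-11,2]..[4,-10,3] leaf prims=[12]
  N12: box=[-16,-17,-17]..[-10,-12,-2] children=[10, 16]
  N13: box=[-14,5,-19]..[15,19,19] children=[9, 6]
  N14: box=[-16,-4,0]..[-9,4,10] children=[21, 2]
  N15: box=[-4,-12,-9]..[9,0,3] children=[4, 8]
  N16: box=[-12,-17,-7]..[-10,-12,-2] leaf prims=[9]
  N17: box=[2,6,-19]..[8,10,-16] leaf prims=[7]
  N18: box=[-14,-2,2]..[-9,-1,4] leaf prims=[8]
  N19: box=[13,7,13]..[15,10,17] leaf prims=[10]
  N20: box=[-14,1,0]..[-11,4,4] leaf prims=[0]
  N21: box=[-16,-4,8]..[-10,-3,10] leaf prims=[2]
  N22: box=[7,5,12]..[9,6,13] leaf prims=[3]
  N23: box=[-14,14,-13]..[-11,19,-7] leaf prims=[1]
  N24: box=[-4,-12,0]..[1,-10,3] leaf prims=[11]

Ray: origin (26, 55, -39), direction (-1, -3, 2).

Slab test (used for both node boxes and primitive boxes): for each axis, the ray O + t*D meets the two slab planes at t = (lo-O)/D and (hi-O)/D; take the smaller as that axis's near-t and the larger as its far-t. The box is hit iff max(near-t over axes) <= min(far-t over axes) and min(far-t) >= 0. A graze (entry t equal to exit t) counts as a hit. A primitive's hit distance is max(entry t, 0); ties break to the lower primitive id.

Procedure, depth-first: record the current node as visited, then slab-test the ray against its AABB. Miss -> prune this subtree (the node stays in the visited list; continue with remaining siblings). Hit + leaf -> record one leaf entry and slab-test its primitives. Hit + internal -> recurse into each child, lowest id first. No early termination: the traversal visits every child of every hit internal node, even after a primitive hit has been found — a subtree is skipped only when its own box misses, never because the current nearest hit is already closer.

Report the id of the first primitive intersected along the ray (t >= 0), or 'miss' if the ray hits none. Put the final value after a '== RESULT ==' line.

Trace the traversal:
N0 x:[11,42] y:[12,24] z:[10,29] -> hit [12,24], descend [5, 13]
  N5 x:[17,42] y:[17,24] z:[11,49/2] -> hit [17,24], descend [1, 15]
    N1 x:[35,42] y:[17,24] z:[11,49/2] -> miss, prune
    N15 x:[17,30] y:[55/3,67/3] z:[15,21] -> hit [55/3,21], descend [4, 8]
      N4 x:[22,30] y:[65/3,67/3] z:[39/2,21] -> miss, prune
      N8 x:[17,19] y:[55/3,19] z:[15,35/2] -> miss, prune
  N13 x:[11,40] y:[12,50/3] z:[10,29] -> hit [12,50/3], descend [6, 9]
    N6 x:[11,32] y:[41/3,50/3] z:[51/2,29] -> miss, prune
    N9 x:[18,40] y:[12,49/3] z:[10,16] -> miss, prune

Summary -> nodes [0, 5, 1, 15, 4, 8, 13, 6, 9]; box-tests=9; leaf-entries=0; first=miss

== RESULT ==
miss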